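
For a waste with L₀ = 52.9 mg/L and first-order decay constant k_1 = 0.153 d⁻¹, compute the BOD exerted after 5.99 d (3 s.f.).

y ≈ 31.7 mg/L

y_t = L₀(1 − e^(−k_1 t)) = 52.9 × (1 − e^(−0.153×5.99))
= 52.9 × (1 − 0.3999) = 52.9 × 0.6001 = 31.74 mg/L.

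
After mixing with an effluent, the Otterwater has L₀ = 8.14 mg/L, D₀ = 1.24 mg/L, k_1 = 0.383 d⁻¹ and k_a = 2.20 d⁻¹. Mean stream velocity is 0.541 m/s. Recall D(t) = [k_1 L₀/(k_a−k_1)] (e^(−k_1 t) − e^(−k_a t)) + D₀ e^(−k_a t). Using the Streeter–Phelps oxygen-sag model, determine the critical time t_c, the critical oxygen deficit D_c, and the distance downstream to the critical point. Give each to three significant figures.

t_c = [1/(k_a−k_1)] ln[(k_a/k_1)(1 − D₀(k_a−k_1)/(k_1 L₀))]
= [1/(2.20−0.383)] ln[(2.20/0.383)(1 − 1.24×1.817/(0.383×8.14))]
= (1/1.817) ln[5.744 × 0.2773] = 0.5504 × ln(1.593) = 0.5504 × 0.4656 = 0.2562 d.
D_c = (k_1/k_a) L₀ e^(−k_1 t_c) = (0.383/2.20) × 8.14 × e^(−0.383×0.2562) = 0.1741 × 8.14 × 0.9065 = 1.285 mg/L.
x_c = v t_c = 0.541 m/s × 0.2562 d × 86400 s/d = 11980 m ≈ 12.0 km.

t_c ≈ 0.256 d; D_c ≈ 1.28 mg/L; x_c ≈ 12.0 km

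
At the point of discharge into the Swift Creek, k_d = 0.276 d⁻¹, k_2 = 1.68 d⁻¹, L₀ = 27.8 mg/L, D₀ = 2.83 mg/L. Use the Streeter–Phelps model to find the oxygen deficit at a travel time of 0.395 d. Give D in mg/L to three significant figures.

D ≈ 3.54 mg/L

k_d L₀/(k_2−k_d) = 0.276×27.8/(1.68−0.276) = 7.673/1.404 = 5.465 mg/L.
e^(−k_d t) = e^(−0.276×0.3950) = 0.8967; e^(−k_2 t) = e^(−1.68×0.3950) = 0.5150.
D = 5.465 × (0.8967 − 0.5150) + 2.83 × 0.5150 = 2.086 + 1.457 = 3.544 mg/L.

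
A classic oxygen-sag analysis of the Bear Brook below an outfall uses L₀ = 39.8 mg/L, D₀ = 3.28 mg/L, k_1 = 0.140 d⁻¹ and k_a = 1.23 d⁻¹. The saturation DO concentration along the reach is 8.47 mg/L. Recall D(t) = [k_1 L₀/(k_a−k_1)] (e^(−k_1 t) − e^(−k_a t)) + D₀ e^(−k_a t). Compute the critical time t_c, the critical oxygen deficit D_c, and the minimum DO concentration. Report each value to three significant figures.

At the critical point dD/dt = 0, so k_1 L₀ e^(−k_1 t) = k_a D. Substituting D(t) from the Streeter–Phelps equation and solving for t gives
t_c = ln[(k_a/k_1)(1 − D₀(k_a−k_1)/(k_1 L₀))] / (k_a−k_1).
Here k_a−k_1 = 1.090 d⁻¹ and 1 − D₀(k_a−k_1)/(k_1 L₀) = 1 − 3.28×1.090/(0.140×39.8) = 0.3584, so
t_c = ln(8.786 × 0.3584) / 1.090 = 1.147 / 1.090 = 1.052 d.
L(t_c) = L₀ e^(−k_1 t_c) = 39.8 × 0.8630 = 34.35 mg/L, and at the critical point k_a D_c = k_1 L, so D_c = (0.140/1.23) × 34.35 = 3.910 mg/L.
Minimum DO = C_s − D_c = 8.47 − 3.910 = 4.560 mg/L.

t_c ≈ 1.05 d; D_c ≈ 3.91 mg/L; min DO ≈ 4.56 mg/L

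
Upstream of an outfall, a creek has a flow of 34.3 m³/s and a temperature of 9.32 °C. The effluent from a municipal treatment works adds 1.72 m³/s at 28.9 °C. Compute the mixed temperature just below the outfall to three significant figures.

10.3 °C

Flow-weighted mixing: C = (Q_r C_r + Q_w C_w)/(Q_r + Q_w)
= (34.3×9.32 + 1.72×28.9)/(34.3 + 1.72) = 369.4/36.02 = 10.25 °C.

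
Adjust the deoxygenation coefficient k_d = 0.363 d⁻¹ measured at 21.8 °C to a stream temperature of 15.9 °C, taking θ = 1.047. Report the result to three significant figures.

k_d ≈ 0.277 d⁻¹

k_d(T₂) = k_d(T₁) · θ^(T₂−T₁) = 0.363 × 1.047^(15.9−21.8)
= 0.363 × 1.047^-5.90 = 0.363 × 0.7626 = 0.2768 d⁻¹.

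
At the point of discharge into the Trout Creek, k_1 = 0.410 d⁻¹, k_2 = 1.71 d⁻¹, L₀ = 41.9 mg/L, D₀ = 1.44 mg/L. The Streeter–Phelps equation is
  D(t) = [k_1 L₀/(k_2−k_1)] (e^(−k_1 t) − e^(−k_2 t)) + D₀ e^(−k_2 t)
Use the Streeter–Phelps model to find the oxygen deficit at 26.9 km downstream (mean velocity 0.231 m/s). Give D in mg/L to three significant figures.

D ≈ 6.43 mg/L

Travel time t = x/v = 26.9 km / (0.231 m/s) = 26900 m / 0.231 m/s = 116500 s = 1.348 d.
k_1 L₀/(k_2−k_1) = 0.410×41.9/(1.71−0.410) = 17.18/1.300 = 13.21 mg/L.
e^(−k_1 t) = e^(−0.410×1.348) = 0.5755; e^(−k_2 t) = e^(−1.71×1.348) = 0.09978.
D = 13.21 × (0.5755 − 0.09978) + 1.44 × 0.09978 = 6.286 + 0.1437 = 6.429 mg/L.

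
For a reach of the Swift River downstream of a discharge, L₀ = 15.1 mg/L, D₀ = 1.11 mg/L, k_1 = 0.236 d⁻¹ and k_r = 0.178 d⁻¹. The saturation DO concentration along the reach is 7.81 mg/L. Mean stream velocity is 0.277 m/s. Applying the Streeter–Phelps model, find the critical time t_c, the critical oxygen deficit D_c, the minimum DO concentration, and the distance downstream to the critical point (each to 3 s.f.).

t_c ≈ 4.55 d; D_c ≈ 6.83 mg/L; min DO ≈ 0.976 mg/L; x_c ≈ 109 km

t_c = [1/(k_r−k_1)] ln[(k_r/k_1)(1 − D₀(k_r−k_1)/(k_1 L₀))]
= [1/(0.178−0.236)] ln[(0.178/0.236)(1 − 1.11×-0.05800/(0.236×15.1))]
= (1/-0.05800) ln[0.7542 × 1.018] = -17.24 × ln(0.7679) = -17.24 × -0.2641 = 4.554 d.
L(t_c) = L₀ e^(−k_1 t_c) = 15.1 × 0.3414 = 5.155 mg/L, and at the critical point k_r D_c = k_1 L, so D_c = (0.236/0.178) × 5.155 = 6.834 mg/L.
Minimum DO = C_s − D_c = 7.81 − 6.834 = 0.9757 mg/L.
x_c = v t_c = 0.277 m/s × 4.554 d × 86400 s/d = 109000 m ≈ 109 km.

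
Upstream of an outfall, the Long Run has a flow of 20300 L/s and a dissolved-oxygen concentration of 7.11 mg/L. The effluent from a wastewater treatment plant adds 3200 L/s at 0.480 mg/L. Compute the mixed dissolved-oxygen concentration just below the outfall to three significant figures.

Flow-weighted mixing: C = (Q_r C_r + Q_w C_w)/(Q_r + Q_w)
= (20300×7.11 + 3200×0.480)/(20300 + 3200) = 145900/23500 = 6.207 mg/L.

6.21 mg/L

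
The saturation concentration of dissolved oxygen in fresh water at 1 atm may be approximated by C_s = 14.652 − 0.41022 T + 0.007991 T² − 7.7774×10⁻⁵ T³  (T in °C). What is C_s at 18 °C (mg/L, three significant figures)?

C_s = 14.652 − 0.41022×18 + 0.007991×18² − 7.7774×10⁻⁵×18³ = 9.404 mg/L.

C_s ≈ 9.40 mg/L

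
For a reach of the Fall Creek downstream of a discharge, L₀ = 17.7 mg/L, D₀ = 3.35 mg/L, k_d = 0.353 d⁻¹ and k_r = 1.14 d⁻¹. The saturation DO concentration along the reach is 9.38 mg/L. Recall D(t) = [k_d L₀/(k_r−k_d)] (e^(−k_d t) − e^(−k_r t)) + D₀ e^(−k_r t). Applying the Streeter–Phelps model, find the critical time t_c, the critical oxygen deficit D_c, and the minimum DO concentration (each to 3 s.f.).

t_c ≈ 0.793 d; D_c ≈ 4.14 mg/L; min DO ≈ 5.24 mg/L

t_c = [1/(k_r−k_d)] ln[(k_r/k_d)(1 − D₀(k_r−k_d)/(k_d L₀))]
= [1/(1.14−0.353)] ln[(1.14/0.353)(1 − 3.35×0.7870/(0.353×17.7))]
= (1/0.7870) ln[3.229 × 0.5780] = 1.271 × ln(1.867) = 1.271 × 0.6242 = 0.7931 d.
L(t_c) = L₀ e^(−k_d t_c) = 17.7 × 0.7558 = 13.38 mg/L, and at the critical point k_r D_c = k_d L, so D_c = (0.353/1.14) × 13.38 = 4.142 mg/L.
Minimum DO = C_s − D_c = 9.38 − 4.142 = 5.238 mg/L.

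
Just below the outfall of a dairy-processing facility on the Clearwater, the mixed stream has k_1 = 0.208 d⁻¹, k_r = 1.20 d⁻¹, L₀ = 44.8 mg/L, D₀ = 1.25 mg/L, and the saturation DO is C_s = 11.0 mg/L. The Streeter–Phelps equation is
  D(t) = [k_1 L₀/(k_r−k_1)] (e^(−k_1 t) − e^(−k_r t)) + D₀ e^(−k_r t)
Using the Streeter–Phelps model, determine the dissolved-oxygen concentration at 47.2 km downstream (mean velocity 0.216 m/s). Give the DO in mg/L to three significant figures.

Travel time t = x/v = 47.2 km / (0.216 m/s) = 47200 m / 0.216 m/s = 218500 s = 2.529 d.
k_1 L₀/(k_r−k_1) = 0.208×44.8/(1.20−0.208) = 9.318/0.9920 = 9.394 mg/L.
e^(−k_1 t) = e^(−0.208×2.529) = 0.5909; e^(−k_r t) = e^(−1.20×2.529) = 0.04808.
D = 9.394 × (0.5909 − 0.04808) + 1.25 × 0.04808 = 5.099 + 0.06009 = 5.159 mg/L.
DO = C_s − D = 11.0 − 5.159 = 5.841 mg/L.

DO ≈ 5.84 mg/L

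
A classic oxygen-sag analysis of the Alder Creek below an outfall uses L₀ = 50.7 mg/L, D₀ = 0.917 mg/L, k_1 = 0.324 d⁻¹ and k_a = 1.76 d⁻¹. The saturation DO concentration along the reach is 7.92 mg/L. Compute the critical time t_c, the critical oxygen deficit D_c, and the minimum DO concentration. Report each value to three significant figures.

t_c ≈ 1.12 d; D_c ≈ 6.49 mg/L; min DO ≈ 1.43 mg/L

At the critical point dD/dt = 0, so k_1 L₀ e^(−k_1 t) = k_a D. Substituting D(t) from the Streeter–Phelps equation and solving for t gives
t_c = ln[(k_a/k_1)(1 − D₀(k_a−k_1)/(k_1 L₀))] / (k_a−k_1).
Here k_a−k_1 = 1.436 d⁻¹ and 1 − D₀(k_a−k_1)/(k_1 L₀) = 1 − 0.917×1.436/(0.324×50.7) = 0.9198, so
t_c = ln(5.432 × 0.9198) / 1.436 = 1.609 / 1.436 = 1.120 d.
L(t_c) = L₀ e^(−k_1 t_c) = 50.7 × 0.6956 = 35.27 mg/L, and at the critical point k_a D_c = k_1 L, so D_c = (0.324/1.76) × 35.27 = 6.492 mg/L.
Minimum DO = C_s − D_c = 7.92 − 6.492 = 1.428 mg/L.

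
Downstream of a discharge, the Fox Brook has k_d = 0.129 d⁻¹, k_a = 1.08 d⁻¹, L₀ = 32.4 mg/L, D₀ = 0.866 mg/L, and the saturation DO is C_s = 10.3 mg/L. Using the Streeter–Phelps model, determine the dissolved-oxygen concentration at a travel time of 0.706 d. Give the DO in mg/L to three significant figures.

k_d L₀/(k_a−k_d) = 0.129×32.4/(1.08−0.129) = 4.180/0.9510 = 4.395 mg/L.
e^(−k_d t) = e^(−0.129×0.7060) = 0.9130; e^(−k_a t) = e^(−1.08×0.7060) = 0.4665.
D = 4.395 × (0.9130 − 0.4665) + 0.866 × 0.4665 = 1.962 + 0.4040 = 2.366 mg/L.
DO = C_s − D = 10.3 − 2.366 = 7.934 mg/L.

DO ≈ 7.93 mg/L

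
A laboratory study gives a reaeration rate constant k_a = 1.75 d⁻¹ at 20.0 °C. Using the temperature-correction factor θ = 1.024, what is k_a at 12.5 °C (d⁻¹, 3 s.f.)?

k_a ≈ 1.46 d⁻¹

k_a(T₂) = k_a(T₁) · θ^(T₂−T₁) = 1.75 × 1.024^(12.5−20.0)
= 1.75 × 1.024^-7.50 = 1.75 × 0.8370 = 1.465 d⁻¹.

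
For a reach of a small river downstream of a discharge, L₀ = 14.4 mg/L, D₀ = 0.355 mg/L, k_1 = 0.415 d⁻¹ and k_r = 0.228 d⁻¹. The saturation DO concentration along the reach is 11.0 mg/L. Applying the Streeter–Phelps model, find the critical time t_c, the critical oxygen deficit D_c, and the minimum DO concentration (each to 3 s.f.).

t_c ≈ 3.14 d; D_c ≈ 7.11 mg/L; min DO ≈ 3.89 mg/L

With k_r/k_1 = 0.5494 and 1 − D₀(k_r−k_1)/(k_1 L₀) = 1.011,
t_c = ln(0.5494 × 1.011) / (0.228 − 0.415) = ln(0.5555) / -0.1870 = -0.5879/-0.1870 = 3.144 d.
D_c = (k_1/k_r) L₀ e^(−k_1 t_c) = (0.415/0.228) × 14.4 × e^(−0.415×3.144) = 1.820 × 14.4 × 0.2713 = 7.110 mg/L.
Minimum DO = C_s − D_c = 11.0 − 7.110 = 3.890 mg/L.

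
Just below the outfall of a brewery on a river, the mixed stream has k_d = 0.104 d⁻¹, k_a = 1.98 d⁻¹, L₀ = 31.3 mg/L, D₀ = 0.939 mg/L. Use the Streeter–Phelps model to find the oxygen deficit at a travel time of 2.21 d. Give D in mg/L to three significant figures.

k_d L₀/(k_a−k_d) = 0.104×31.3/(1.98−0.104) = 3.255/1.876 = 1.735 mg/L.
e^(−k_d t) = e^(−0.104×2.210) = 0.7947; e^(−k_a t) = e^(−1.98×2.210) = 0.01258.
D = 1.735 × (0.7947 − 0.01258) + 0.939 × 0.01258 = 1.357 + 0.01181 = 1.369 mg/L.

D ≈ 1.37 mg/L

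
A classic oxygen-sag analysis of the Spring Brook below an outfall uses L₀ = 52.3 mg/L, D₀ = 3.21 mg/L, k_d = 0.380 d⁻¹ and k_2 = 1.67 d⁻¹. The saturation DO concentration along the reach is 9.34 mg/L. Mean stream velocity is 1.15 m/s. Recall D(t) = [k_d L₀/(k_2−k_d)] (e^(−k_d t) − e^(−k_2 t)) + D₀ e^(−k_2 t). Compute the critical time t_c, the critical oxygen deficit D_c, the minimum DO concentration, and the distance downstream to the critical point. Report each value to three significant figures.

t_c ≈ 0.966 d; D_c ≈ 8.24 mg/L; min DO ≈ 1.10 mg/L; x_c ≈ 96.0 km

With k_2/k_d = 4.395 and 1 − D₀(k_2−k_d)/(k_d L₀) = 0.7916,
t_c = ln(4.395 × 0.7916) / (1.67 − 0.380) = ln(3.479) / 1.290 = 1.247/1.290 = 0.9665 d.
L(t_c) = L₀ e^(−k_d t_c) = 52.3 × 0.6926 = 36.22 mg/L, and at the critical point k_2 D_c = k_d L, so D_c = (0.380/1.67) × 36.22 = 8.243 mg/L.
Minimum DO = C_s − D_c = 9.34 − 8.243 = 1.097 mg/L.
x_c = v t_c = 1.15 m/s × 0.9665 d × 86400 s/d = 96030 m ≈ 96.0 km.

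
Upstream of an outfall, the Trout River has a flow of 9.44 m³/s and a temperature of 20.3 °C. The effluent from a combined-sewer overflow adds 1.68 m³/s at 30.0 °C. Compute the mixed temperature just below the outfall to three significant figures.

21.8 °C

Flow-weighted mixing: C = (Q_r C_r + Q_w C_w)/(Q_r + Q_w)
= (9.44×20.3 + 1.68×30.0)/(9.44 + 1.68) = 242.0/11.12 = 21.77 °C.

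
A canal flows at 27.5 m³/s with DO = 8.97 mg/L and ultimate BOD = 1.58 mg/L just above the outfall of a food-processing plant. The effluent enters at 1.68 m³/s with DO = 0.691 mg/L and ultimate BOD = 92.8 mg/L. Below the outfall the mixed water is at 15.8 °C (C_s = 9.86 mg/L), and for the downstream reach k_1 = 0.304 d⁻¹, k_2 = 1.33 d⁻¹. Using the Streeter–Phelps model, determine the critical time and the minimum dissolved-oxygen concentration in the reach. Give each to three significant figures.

Mixed DO = (27.5×8.97 + 1.68×0.691)/(27.5+1.68) = 247.8/29.18 = 8.493 mg/L.
Mixed L₀ = (27.5×1.58 + 1.68×92.8)/(29.18) = 199.4/29.18 = 6.832 mg/L.
Initial deficit D₀ = C_s − DO₀ = 9.86 − 8.493 = 1.367 mg/L.
t_c = (1/1.026) ln[(1.33/0.304)(1 − 1.367×1.026/(0.304×6.832))] = 0.9747 × ln(1.421) = 0.3426 d.
D_c = (0.304/1.33) × 6.832 × e^(−0.304×0.3426) = 0.2286 × 6.832 × 0.9011 = 1.407 mg/L.
Minimum DO = 9.86 − 1.407 = 8.453 mg/L.

t_c ≈ 0.343 d; minimum DO ≈ 8.45 mg/L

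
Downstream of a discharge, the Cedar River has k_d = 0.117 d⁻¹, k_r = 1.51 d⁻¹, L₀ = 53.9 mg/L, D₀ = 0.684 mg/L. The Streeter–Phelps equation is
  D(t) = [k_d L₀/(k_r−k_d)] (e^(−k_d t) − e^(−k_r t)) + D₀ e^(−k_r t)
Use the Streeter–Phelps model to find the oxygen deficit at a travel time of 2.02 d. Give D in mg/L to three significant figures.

k_d L₀/(k_r−k_d) = 0.117×53.9/(1.51−0.117) = 6.306/1.393 = 4.527 mg/L.
e^(−k_d t) = e^(−0.117×2.020) = 0.7895; e^(−k_r t) = e^(−1.51×2.020) = 0.04735.
D = 4.527 × (0.7895 − 0.04735) + 0.684 × 0.04735 = 3.360 + 0.03239 = 3.392 mg/L.

D ≈ 3.39 mg/L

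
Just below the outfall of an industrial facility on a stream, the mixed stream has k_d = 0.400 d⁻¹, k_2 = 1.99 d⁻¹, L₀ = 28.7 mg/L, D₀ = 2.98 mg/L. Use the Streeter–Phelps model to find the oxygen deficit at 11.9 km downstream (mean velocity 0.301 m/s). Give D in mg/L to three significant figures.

D ≈ 4.31 mg/L

Travel time t = x/v = 11.9 km / (0.301 m/s) = 11900 m / 0.301 m/s = 39530 s = 0.4576 d.
k_d L₀/(k_2−k_d) = 0.400×28.7/(1.99−0.400) = 11.48/1.590 = 7.220 mg/L.
e^(−k_d t) = e^(−0.400×0.4576) = 0.8327; e^(−k_2 t) = e^(−1.99×0.4576) = 0.4023.
D = 7.220 × (0.8327 − 0.4023) + 2.98 × 0.4023 = 3.108 + 1.199 = 4.307 mg/L.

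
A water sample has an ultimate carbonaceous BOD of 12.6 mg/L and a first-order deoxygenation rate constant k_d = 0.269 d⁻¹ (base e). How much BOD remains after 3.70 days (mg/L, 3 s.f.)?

L_t = L₀ e^(−k_d t) = 12.6 × e^(−0.269×3.70) = 12.6 × 0.3696 = 4.657 mg/L.

L ≈ 4.66 mg/L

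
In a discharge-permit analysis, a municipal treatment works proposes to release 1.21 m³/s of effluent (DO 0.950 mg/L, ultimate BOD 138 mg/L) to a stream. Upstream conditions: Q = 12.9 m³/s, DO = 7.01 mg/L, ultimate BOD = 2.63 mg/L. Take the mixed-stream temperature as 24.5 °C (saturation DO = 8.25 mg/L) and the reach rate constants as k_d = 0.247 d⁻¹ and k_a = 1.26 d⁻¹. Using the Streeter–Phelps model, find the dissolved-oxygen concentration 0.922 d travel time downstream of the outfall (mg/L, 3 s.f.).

Mixed DO = (12.9×7.01 + 1.21×0.950)/(12.9+1.21) = 91.58/14.11 = 6.490 mg/L.
Mixed L₀ = (12.9×2.63 + 1.21×138)/(14.11) = 200.9/14.11 = 14.24 mg/L.
Initial deficit D₀ = C_s − DO₀ = 8.25 − 6.490 = 1.760 mg/L.
D(0.922) = [0.247×14.24/(1.26−0.247)](e^(−0.247×0.922) − e^(−1.26×0.922)) + 1.760 e^(−1.26×0.922)
= 3.472 × (0.7963 − 0.3129) + 1.760 × 0.3129 = 2.229 mg/L.
DO = 8.25 − 2.229 = 6.021 mg/L.

DO ≈ 6.02 mg/L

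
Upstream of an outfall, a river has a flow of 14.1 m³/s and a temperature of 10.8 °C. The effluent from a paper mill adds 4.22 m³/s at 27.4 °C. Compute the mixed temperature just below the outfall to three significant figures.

Flow-weighted mixing: C = (Q_r C_r + Q_w C_w)/(Q_r + Q_w)
= (14.1×10.8 + 4.22×27.4)/(14.1 + 4.22) = 267.9/18.32 = 14.62 °C.

14.6 °C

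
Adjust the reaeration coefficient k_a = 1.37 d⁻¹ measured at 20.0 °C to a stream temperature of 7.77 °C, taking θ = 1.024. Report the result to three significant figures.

k_a ≈ 1.03 d⁻¹

k_a(T₂) = k_a(T₁) · θ^(T₂−T₁) = 1.37 × 1.024^(7.77−20.0)
= 1.37 × 1.024^-12.2 = 1.37 × 0.7482 = 1.025 d⁻¹.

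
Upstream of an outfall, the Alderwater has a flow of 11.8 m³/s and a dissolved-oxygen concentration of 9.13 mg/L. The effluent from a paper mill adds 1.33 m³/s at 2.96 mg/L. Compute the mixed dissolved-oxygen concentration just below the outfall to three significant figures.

8.51 mg/L

Flow-weighted mixing: C = (Q_r C_r + Q_w C_w)/(Q_r + Q_w)
= (11.8×9.13 + 1.33×2.96)/(11.8 + 1.33) = 111.7/13.13 = 8.505 mg/L.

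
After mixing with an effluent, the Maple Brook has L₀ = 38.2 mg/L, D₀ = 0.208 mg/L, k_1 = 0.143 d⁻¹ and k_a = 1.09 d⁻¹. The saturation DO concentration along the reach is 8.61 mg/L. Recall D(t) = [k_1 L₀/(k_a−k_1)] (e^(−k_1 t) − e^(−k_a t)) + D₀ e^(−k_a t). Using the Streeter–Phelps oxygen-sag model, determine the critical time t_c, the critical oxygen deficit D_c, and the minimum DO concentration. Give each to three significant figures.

t_c ≈ 2.11 d; D_c ≈ 3.71 mg/L; min DO ≈ 4.90 mg/L

With k_a/k_1 = 7.622 and 1 − D₀(k_a−k_1)/(k_1 L₀) = 0.9639,
t_c = ln(7.622 × 0.9639) / (1.09 − 0.143) = ln(7.348) / 0.9470 = 1.994/0.9470 = 2.106 d.
L(t_c) = L₀ e^(−k_1 t_c) = 38.2 × 0.7400 = 28.27 mg/L, and at the critical point k_a D_c = k_1 L, so D_c = (0.143/1.09) × 28.27 = 3.708 mg/L.
Minimum DO = C_s − D_c = 8.61 − 3.708 = 4.902 mg/L.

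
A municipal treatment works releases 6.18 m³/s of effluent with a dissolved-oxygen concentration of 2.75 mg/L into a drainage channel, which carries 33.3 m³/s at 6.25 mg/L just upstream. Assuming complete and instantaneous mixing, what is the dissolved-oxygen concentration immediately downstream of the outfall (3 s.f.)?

Flow-weighted mixing: C = (Q_r C_r + Q_w C_w)/(Q_r + Q_w)
= (33.3×6.25 + 6.18×2.75)/(33.3 + 6.18) = 225.1/39.48 = 5.702 mg/L.

5.70 mg/L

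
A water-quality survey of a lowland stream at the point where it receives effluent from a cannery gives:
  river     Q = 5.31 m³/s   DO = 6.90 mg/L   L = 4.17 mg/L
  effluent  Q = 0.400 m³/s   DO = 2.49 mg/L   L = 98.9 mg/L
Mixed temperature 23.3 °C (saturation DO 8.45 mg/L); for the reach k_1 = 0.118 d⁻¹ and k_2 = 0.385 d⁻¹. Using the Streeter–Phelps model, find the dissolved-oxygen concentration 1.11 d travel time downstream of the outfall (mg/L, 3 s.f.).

DO ≈ 6.16 mg/L

Mixed DO = (5.31×6.90 + 0.400×2.49)/(5.31+0.400) = 37.63/5.710 = 6.591 mg/L.
Mixed L₀ = (5.31×4.17 + 0.400×98.9)/(5.710) = 61.70/5.710 = 10.81 mg/L.
Initial deficit D₀ = C_s − DO₀ = 8.45 − 6.591 = 1.859 mg/L.
D(1.11) = [0.118×10.81/(0.385−0.118)](e^(−0.118×1.11) − e^(−0.385×1.11)) + 1.859 e^(−0.385×1.11)
= 4.776 × (0.8772 − 0.6522) + 1.859 × 0.6522 = 2.287 mg/L.
DO = 8.45 − 2.287 = 6.163 mg/L.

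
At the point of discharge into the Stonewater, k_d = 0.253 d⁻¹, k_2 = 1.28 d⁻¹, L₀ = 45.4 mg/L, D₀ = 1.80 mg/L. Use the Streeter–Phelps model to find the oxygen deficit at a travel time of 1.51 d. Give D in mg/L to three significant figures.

D ≈ 6.27 mg/L

k_d L₀/(k_2−k_d) = 0.253×45.4/(1.28−0.253) = 11.49/1.027 = 11.18 mg/L.
e^(−k_d t) = e^(−0.253×1.510) = 0.6825; e^(−k_2 t) = e^(−1.28×1.510) = 0.1447.
D = 11.18 × (0.6825 − 0.1447) + 1.80 × 0.1447 = 6.014 + 0.2605 = 6.275 mg/L.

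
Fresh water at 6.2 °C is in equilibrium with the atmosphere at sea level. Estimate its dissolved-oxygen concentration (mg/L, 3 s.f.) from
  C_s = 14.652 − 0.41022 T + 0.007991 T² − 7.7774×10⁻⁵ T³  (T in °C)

C_s ≈ 12.4 mg/L

C_s = 14.652 − 0.41022×6.2 + 0.007991×6.2² − 7.7774×10⁻⁵×6.2³ = 12.40 mg/L.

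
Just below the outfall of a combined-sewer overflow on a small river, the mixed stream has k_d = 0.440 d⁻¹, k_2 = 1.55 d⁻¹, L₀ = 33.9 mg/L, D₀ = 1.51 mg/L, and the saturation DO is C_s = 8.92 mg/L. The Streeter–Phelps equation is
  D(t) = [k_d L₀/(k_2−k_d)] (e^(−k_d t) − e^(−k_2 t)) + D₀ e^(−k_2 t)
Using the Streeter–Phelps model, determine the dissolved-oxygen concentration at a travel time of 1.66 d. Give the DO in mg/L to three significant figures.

DO ≈ 3.36 mg/L

k_d L₀/(k_2−k_d) = 0.440×33.9/(1.55−0.440) = 14.92/1.110 = 13.44 mg/L.
e^(−k_d t) = e^(−0.440×1.660) = 0.4817; e^(−k_2 t) = e^(−1.55×1.660) = 0.07631.
D = 13.44 × (0.4817 − 0.07631) + 1.51 × 0.07631 = 5.448 + 0.1152 = 5.563 mg/L.
DO = C_s − D = 8.92 − 5.563 = 3.357 mg/L.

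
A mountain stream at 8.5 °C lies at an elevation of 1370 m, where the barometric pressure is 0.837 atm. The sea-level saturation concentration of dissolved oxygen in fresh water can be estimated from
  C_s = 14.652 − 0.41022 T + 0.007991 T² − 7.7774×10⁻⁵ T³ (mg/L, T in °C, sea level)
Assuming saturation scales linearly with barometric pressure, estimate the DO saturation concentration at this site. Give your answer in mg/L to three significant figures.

C_s ≈ 9.79 mg/L

At sea level: C_s = 14.652 − 0.41022×8.5 + 0.007991×8.5² − 7.7774×10⁻⁵×8.5³ = 11.69 mg/L.
Pressure correction: C_s' = 11.69 × 0.837 = 9.788 mg/L.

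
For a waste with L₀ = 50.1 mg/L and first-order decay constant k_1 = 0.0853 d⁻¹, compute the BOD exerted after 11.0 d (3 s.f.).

y_t = L₀(1 − e^(−k_1 t)) = 50.1 × (1 − e^(−0.0853×11.0))
= 50.1 × (1 − 0.3913) = 50.1 × 0.6087 = 30.50 mg/L.

y ≈ 30.5 mg/L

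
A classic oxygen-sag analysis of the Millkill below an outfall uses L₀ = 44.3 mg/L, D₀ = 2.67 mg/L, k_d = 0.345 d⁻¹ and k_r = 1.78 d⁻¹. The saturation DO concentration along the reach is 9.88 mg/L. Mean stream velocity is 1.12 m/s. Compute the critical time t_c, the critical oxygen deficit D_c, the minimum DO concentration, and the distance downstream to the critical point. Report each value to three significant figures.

At the critical point dD/dt = 0, so k_d L₀ e^(−k_d t) = k_r D. Substituting D(t) from the Streeter–Phelps equation and solving for t gives
t_c = ln[(k_r/k_d)(1 − D₀(k_r−k_d)/(k_d L₀))] / (k_r−k_d).
Here k_r−k_d = 1.435 d⁻¹ and 1 − D₀(k_r−k_d)/(k_d L₀) = 1 − 2.67×1.435/(0.345×44.3) = 0.7493, so
t_c = ln(5.159 × 0.7493) / 1.435 = 1.352 / 1.435 = 0.9423 d.
L(t_c) = L₀ e^(−k_d t_c) = 44.3 × 0.7225 = 32.00 mg/L, and at the critical point k_r D_c = k_d L, so D_c = (0.345/1.78) × 32.00 = 6.203 mg/L.
Minimum DO = C_s − D_c = 9.88 − 6.203 = 3.677 mg/L.
x_c = v t_c = 1.12 m/s × 0.9423 d × 86400 s/d = 91190 m ≈ 91.2 km.

t_c ≈ 0.942 d; D_c ≈ 6.20 mg/L; min DO ≈ 3.68 mg/L; x_c ≈ 91.2 km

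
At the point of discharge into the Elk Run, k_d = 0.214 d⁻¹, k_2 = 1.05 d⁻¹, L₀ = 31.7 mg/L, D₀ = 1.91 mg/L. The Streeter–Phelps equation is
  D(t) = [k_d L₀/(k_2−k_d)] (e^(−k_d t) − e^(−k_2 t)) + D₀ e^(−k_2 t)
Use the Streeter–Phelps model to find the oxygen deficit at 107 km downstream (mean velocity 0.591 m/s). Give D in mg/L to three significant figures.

D ≈ 4.49 mg/L

Travel time t = x/v = 107 km / (0.591 m/s) = 107000 m / 0.591 m/s = 181000 s = 2.095 d.
k_d L₀/(k_2−k_d) = 0.214×31.7/(1.05−0.214) = 6.784/0.8360 = 8.115 mg/L.
e^(−k_d t) = e^(−0.214×2.095) = 0.6386; e^(−k_2 t) = e^(−1.05×2.095) = 0.1108.
D = 8.115 × (0.6386 − 0.1108) + 1.91 × 0.1108 = 4.283 + 0.2116 = 4.495 mg/L.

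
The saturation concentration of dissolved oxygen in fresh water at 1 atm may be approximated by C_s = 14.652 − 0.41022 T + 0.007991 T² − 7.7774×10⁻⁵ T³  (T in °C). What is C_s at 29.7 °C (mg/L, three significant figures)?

C_s ≈ 7.48 mg/L

C_s = 14.652 − 0.41022×29.7 + 0.007991×29.7² − 7.7774×10⁻⁵×29.7³ = 7.480 mg/L.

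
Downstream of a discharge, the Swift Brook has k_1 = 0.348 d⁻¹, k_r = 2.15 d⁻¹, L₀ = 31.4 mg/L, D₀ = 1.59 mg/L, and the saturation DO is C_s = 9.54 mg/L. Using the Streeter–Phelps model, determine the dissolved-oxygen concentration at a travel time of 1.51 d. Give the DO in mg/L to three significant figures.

k_1 L₀/(k_r−k_1) = 0.348×31.4/(2.15−0.348) = 10.93/1.802 = 6.064 mg/L.
e^(−k_1 t) = e^(−0.348×1.510) = 0.5913; e^(−k_r t) = e^(−2.15×1.510) = 0.03891.
D = 6.064 × (0.5913 − 0.03891) + 1.59 × 0.03891 = 3.349 + 0.06187 = 3.411 mg/L.
DO = C_s − D = 9.54 − 3.411 = 6.129 mg/L.

DO ≈ 6.13 mg/L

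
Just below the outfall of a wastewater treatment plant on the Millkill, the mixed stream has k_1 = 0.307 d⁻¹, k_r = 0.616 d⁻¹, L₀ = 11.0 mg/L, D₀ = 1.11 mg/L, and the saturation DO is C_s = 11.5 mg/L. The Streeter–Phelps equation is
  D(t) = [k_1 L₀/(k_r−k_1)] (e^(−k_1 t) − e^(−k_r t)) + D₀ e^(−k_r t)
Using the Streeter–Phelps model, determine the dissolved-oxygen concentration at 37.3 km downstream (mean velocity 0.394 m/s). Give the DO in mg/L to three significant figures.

Travel time t = x/v = 37.3 km / (0.394 m/s) = 37300 m / 0.394 m/s = 94670 s = 1.096 d.
k_1 L₀/(k_r−k_1) = 0.307×11.0/(0.616−0.307) = 3.377/0.3090 = 10.93 mg/L.
e^(−k_1 t) = e^(−0.307×1.096) = 0.7143; e^(−k_r t) = e^(−0.616×1.096) = 0.5092.
D = 10.93 × (0.7143 − 0.5092) + 1.11 × 0.5092 = 2.242 + 0.5652 = 2.807 mg/L.
DO = C_s − D = 11.5 − 2.807 = 8.693 mg/L.

DO ≈ 8.69 mg/L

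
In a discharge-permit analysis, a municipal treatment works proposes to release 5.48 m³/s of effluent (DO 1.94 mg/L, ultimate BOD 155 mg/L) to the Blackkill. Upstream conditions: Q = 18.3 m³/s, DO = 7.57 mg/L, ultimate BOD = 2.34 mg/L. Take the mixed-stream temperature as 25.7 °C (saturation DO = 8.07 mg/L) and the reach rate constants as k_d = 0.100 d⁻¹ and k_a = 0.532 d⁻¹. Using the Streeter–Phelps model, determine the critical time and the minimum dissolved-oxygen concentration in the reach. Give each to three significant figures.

Mixed DO = (18.3×7.57 + 5.48×1.94)/(18.3+5.48) = 149.2/23.78 = 6.273 mg/L.
Mixed L₀ = (18.3×2.34 + 5.48×155)/(23.78) = 892.2/23.78 = 37.52 mg/L.
Initial deficit D₀ = C_s − DO₀ = 8.07 − 6.273 = 1.797 mg/L.
t_c = (1/0.4320) ln[(0.532/0.100)(1 − 1.797×0.4320/(0.100×37.52))] = 2.315 × ln(4.219) = 3.332 d.
D_c = (0.100/0.532) × 37.52 × e^(−0.100×3.332) = 0.1880 × 37.52 × 0.7166 = 5.054 mg/L.
Minimum DO = 8.07 − 5.054 = 3.016 mg/L.

t_c ≈ 3.33 d; minimum DO ≈ 3.02 mg/L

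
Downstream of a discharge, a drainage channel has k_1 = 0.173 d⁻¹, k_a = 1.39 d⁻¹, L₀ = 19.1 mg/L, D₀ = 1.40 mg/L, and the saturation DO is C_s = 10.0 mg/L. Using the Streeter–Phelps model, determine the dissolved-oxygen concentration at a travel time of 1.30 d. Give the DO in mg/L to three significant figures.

DO ≈ 8.05 mg/L

k_1 L₀/(k_a−k_1) = 0.173×19.1/(1.39−0.173) = 3.304/1.217 = 2.715 mg/L.
e^(−k_1 t) = e^(−0.173×1.300) = 0.7986; e^(−k_a t) = e^(−1.39×1.300) = 0.1641.
D = 2.715 × (0.7986 − 0.1641) + 1.40 × 0.1641 = 1.723 + 0.2298 = 1.952 mg/L.
DO = C_s − D = 10.0 − 1.952 = 8.048 mg/L.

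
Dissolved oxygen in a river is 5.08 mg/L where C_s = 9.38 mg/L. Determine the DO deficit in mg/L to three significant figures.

D = C_s − C = 9.38 − 5.08 = 4.30 mg/L.

D ≈ 4.30 mg/L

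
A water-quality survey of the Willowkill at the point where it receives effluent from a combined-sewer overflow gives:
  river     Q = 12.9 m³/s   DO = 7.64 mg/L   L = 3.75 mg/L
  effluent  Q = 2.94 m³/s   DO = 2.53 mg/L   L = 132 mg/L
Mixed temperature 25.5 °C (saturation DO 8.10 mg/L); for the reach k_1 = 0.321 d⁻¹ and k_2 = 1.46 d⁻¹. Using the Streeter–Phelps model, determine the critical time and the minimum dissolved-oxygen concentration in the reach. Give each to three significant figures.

Mixed DO = (12.9×7.64 + 2.94×2.53)/(12.9+2.94) = 106.0/15.84 = 6.692 mg/L.
Mixed L₀ = (12.9×3.75 + 2.94×132)/(15.84) = 436.5/15.84 = 27.55 mg/L.
Initial deficit D₀ = C_s − DO₀ = 8.10 − 6.692 = 1.408 mg/L.
t_c = (1/1.139) ln[(1.46/0.321)(1 − 1.408×1.139/(0.321×27.55))] = 0.8780 × ln(3.723) = 1.154 d.
D_c = (0.321/1.46) × 27.55 × e^(−0.321×1.154) = 0.2199 × 27.55 × 0.6904 = 4.182 mg/L.
Minimum DO = 8.10 − 4.182 = 3.918 mg/L.

t_c ≈ 1.15 d; minimum DO ≈ 3.92 mg/L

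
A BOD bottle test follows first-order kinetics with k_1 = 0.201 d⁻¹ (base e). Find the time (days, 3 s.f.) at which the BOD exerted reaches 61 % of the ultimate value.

t ≈ 4.68 d

y/L₀ = 1 − e^(−k_1 t) = 0.61 ⇒ e^(−k_1 t) = 0.390
t = −ln(0.390) / 0.201 = 0.9416 / 0.201 = 4.685 d.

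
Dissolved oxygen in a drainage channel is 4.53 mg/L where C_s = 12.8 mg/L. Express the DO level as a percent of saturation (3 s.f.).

35.4 % saturation

% saturation = C/C_s × 100 = 4.53/12.8 × 100 = 35.4 %.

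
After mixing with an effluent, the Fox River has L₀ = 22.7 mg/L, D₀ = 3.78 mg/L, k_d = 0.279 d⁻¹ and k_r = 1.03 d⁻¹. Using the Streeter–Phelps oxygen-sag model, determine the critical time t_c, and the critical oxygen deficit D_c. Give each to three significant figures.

With k_r/k_d = 3.692 and 1 − D₀(k_r−k_d)/(k_d L₀) = 0.5518,
t_c = ln(3.692 × 0.5518) / (1.03 − 0.279) = ln(2.037) / 0.7510 = 0.7115/0.7510 = 0.9474 d.
D_c = (k_d/k_r) L₀ e^(−k_d t_c) = (0.279/1.03) × 22.7 × e^(−0.279×0.9474) = 0.2709 × 22.7 × 0.7677 = 4.721 mg/L.

t_c ≈ 0.947 d; D_c ≈ 4.72 mg/L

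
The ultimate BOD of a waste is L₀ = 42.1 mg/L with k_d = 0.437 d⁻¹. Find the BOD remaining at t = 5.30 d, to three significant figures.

L_t = L₀ e^(−k_d t) = 42.1 × e^(−0.437×5.30) = 42.1 × 0.09866 = 4.153 mg/L.

L ≈ 4.15 mg/L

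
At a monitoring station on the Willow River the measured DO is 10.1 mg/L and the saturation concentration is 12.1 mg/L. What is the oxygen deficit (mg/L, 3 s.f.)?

D = C_s − C = 12.1 − 10.1 = 2.00 mg/L.

D ≈ 2.00 mg/L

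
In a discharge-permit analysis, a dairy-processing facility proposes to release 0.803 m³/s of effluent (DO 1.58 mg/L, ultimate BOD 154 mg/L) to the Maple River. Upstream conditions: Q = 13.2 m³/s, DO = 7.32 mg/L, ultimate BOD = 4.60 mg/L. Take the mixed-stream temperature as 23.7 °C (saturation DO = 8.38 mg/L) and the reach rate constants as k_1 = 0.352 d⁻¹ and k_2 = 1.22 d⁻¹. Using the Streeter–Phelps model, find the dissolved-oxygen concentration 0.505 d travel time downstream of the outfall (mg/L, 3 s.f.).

DO ≈ 6.04 mg/L

Mixed DO = (13.2×7.32 + 0.803×1.58)/(13.2+0.803) = 97.89/14.00 = 6.991 mg/L.
Mixed L₀ = (13.2×4.60 + 0.803×154)/(14.00) = 184.4/14.00 = 13.17 mg/L.
Initial deficit D₀ = C_s − DO₀ = 8.38 − 6.991 = 1.389 mg/L.
D(0.505) = [0.352×13.17/(1.22−0.352)](e^(−0.352×0.505) − e^(−1.22×0.505)) + 1.389 e^(−1.22×0.505)
= 5.340 × (0.8371 − 0.5400) + 1.389 × 0.5400 = 2.337 mg/L.
DO = 8.38 − 2.337 = 6.043 mg/L.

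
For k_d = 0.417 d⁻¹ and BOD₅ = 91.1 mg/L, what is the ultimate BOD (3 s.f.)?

BOD₅ = L₀(1 − e^(−5k_d)) ⇒ L₀ = BOD₅ / (1 − e^(−5×0.417))
= 91.1 / (1 − 0.1243) = 91.1 / 0.8757 = 104.0 mg/L.

L₀ ≈ 104 mg/L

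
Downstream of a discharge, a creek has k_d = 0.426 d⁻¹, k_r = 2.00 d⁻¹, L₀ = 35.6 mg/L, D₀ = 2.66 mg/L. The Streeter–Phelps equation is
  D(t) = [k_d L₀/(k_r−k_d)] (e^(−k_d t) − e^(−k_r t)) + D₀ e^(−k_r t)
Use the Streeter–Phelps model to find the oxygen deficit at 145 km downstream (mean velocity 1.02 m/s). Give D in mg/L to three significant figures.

D ≈ 4.52 mg/L

Travel time t = x/v = 145 km / (1.02 m/s) = 145000 m / 1.02 m/s = 142200 s = 1.645 d.
k_d L₀/(k_r−k_d) = 0.426×35.6/(2.00−0.426) = 15.17/1.574 = 9.635 mg/L.
e^(−k_d t) = e^(−0.426×1.645) = 0.4961; e^(−k_r t) = e^(−2.00×1.645) = 0.03723.
D = 9.635 × (0.4961 − 0.03723) + 2.66 × 0.03723 = 4.422 + 0.09903 = 4.521 mg/L.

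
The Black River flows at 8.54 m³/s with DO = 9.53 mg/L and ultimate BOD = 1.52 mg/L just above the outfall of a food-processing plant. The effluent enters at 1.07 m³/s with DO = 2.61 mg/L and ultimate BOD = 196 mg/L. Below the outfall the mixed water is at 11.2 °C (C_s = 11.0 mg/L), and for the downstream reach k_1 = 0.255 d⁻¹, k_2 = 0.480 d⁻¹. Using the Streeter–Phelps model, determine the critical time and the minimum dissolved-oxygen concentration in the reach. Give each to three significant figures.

t_c ≈ 2.41 d; minimum DO ≈ 4.35 mg/L

Mixed DO = (8.54×9.53 + 1.07×2.61)/(8.54+1.07) = 84.18/9.610 = 8.760 mg/L.
Mixed L₀ = (8.54×1.52 + 1.07×196)/(9.610) = 222.7/9.610 = 23.17 mg/L.
Initial deficit D₀ = C_s − DO₀ = 11.0 − 8.760 = 2.240 mg/L.
t_c = (1/0.2250) ln[(0.480/0.255)(1 − 2.240×0.2250/(0.255×23.17))] = 4.444 × ln(1.722) = 2.415 d.
D_c = (0.255/0.480) × 23.17 × e^(−0.255×2.415) = 0.5312 × 23.17 × 0.5402 = 6.651 mg/L.
Minimum DO = 11.0 − 6.651 = 4.349 mg/L.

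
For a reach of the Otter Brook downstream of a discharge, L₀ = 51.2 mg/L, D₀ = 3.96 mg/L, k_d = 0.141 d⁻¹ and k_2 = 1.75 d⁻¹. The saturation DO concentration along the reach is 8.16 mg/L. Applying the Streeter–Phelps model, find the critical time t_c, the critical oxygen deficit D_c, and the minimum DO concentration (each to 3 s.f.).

With k_2/k_d = 12.41 and 1 − D₀(k_2−k_d)/(k_d L₀) = 0.1174,
t_c = ln(12.41 × 0.1174) / (1.75 − 0.141) = ln(1.457) / 1.609 = 0.3765/1.609 = 0.2340 d.
D_c = (k_d/k_2) L₀ e^(−k_d t_c) = (0.141/1.75) × 51.2 × e^(−0.141×0.2340) = 0.08057 × 51.2 × 0.9675 = 3.991 mg/L.
Minimum DO = C_s − D_c = 8.16 − 3.991 = 4.169 mg/L.

t_c ≈ 0.234 d; D_c ≈ 3.99 mg/L; min DO ≈ 4.17 mg/L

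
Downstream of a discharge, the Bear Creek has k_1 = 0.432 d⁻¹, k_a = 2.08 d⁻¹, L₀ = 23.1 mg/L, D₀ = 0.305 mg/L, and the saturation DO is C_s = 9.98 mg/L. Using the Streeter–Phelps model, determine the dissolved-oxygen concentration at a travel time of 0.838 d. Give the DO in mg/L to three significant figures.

k_1 L₀/(k_a−k_1) = 0.432×23.1/(2.08−0.432) = 9.979/1.648 = 6.055 mg/L.
e^(−k_1 t) = e^(−0.432×0.8380) = 0.6963; e^(−k_a t) = e^(−2.08×0.8380) = 0.1750.
D = 6.055 × (0.6963 − 0.1750) + 0.305 × 0.1750 = 3.157 + 0.05337 = 3.210 mg/L.
DO = C_s − D = 9.98 − 3.210 = 6.770 mg/L.

DO ≈ 6.77 mg/L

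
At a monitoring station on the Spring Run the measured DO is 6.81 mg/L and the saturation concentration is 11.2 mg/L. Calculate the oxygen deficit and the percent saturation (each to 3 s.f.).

D = C_s − C = 11.2 − 6.81 = 4.39 mg/L.
% saturation = 6.81/11.2 × 100 = 60.8 %.

D ≈ 4.39 mg/L; 60.8 % saturation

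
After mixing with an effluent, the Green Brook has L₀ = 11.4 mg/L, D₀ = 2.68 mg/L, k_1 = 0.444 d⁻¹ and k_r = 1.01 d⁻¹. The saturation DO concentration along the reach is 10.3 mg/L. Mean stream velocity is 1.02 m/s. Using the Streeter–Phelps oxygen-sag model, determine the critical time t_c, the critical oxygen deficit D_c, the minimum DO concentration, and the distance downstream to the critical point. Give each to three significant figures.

At the critical point dD/dt = 0, so k_1 L₀ e^(−k_1 t) = k_r D. Substituting D(t) from the Streeter–Phelps equation and solving for t gives
t_c = ln[(k_r/k_1)(1 − D₀(k_r−k_1)/(k_1 L₀))] / (k_r−k_1).
Here k_r−k_1 = 0.5660 d⁻¹ and 1 − D₀(k_r−k_1)/(k_1 L₀) = 1 − 2.68×0.5660/(0.444×11.4) = 0.7003, so
t_c = ln(2.275 × 0.7003) / 0.5660 = 0.4657 / 0.5660 = 0.8227 d.
D_c = (k_1/k_r) L₀ e^(−k_1 t_c) = (0.444/1.01) × 11.4 × e^(−0.444×0.8227) = 0.4396 × 11.4 × 0.6940 = 3.478 mg/L.
Minimum DO = C_s − D_c = 10.3 − 3.478 = 6.822 mg/L.
x_c = v t_c = 1.02 m/s × 0.8227 d × 86400 s/d = 72500 m ≈ 72.5 km.

t_c ≈ 0.823 d; D_c ≈ 3.48 mg/L; min DO ≈ 6.82 mg/L; x_c ≈ 72.5 km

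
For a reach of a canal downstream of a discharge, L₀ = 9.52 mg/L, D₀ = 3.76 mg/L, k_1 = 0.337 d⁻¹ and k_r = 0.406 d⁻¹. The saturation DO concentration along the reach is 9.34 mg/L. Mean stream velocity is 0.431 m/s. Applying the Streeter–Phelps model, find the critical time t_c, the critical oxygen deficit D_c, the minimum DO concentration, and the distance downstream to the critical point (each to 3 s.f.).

At the critical point dD/dt = 0, so k_1 L₀ e^(−k_1 t) = k_r D. Substituting D(t) from the Streeter–Phelps equation and solving for t gives
t_c = ln[(k_r/k_1)(1 − D₀(k_r−k_1)/(k_1 L₀))] / (k_r−k_1).
Here k_r−k_1 = 0.06900 d⁻¹ and 1 − D₀(k_r−k_1)/(k_1 L₀) = 1 − 3.76×0.06900/(0.337×9.52) = 0.9191, so
t_c = ln(1.205 × 0.9191) / 0.06900 = 0.1019 / 0.06900 = 1.477 d.
L(t_c) = L₀ e^(−k_1 t_c) = 9.52 × 0.6078 = 5.786 mg/L, and at the critical point k_r D_c = k_1 L, so D_c = (0.337/0.406) × 5.786 = 4.803 mg/L.
Minimum DO = C_s − D_c = 9.34 − 4.803 = 4.537 mg/L.
x_c = v t_c = 0.431 m/s × 1.477 d × 86400 s/d = 55020 m ≈ 55.0 km.

t_c ≈ 1.48 d; D_c ≈ 4.80 mg/L; min DO ≈ 4.54 mg/L; x_c ≈ 55.0 km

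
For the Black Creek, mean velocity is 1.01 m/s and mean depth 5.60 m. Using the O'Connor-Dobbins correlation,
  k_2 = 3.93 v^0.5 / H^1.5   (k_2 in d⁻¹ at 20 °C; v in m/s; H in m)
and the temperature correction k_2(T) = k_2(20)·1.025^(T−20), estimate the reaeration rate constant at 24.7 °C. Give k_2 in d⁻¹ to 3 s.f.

k_2 ≈ 0.335 d⁻¹

k_2(20) = 3.93 × 1.01^0.5 / 5.60^1.5 = 3.93 × 1.005 / 13.25 = 0.2980 d⁻¹.
k_2(24.7) = 0.2980 × 1.025^(24.7−20) = 0.2980 × 1.123 = 0.3347 d⁻¹.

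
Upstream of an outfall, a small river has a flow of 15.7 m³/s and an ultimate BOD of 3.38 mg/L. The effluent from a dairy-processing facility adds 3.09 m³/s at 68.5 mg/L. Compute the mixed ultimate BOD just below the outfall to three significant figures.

14.1 mg/L

Flow-weighted mixing: C = (Q_r C_r + Q_w C_w)/(Q_r + Q_w)
= (15.7×3.38 + 3.09×68.5)/(15.7 + 3.09) = 264.7/18.79 = 14.09 mg/L.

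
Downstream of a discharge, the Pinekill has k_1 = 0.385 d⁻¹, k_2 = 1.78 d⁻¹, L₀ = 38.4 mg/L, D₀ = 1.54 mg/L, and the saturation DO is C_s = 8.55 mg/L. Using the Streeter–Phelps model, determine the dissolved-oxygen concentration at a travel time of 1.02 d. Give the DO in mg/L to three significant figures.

DO ≈ 2.87 mg/L

k_1 L₀/(k_2−k_1) = 0.385×38.4/(1.78−0.385) = 14.78/1.395 = 10.60 mg/L.
e^(−k_1 t) = e^(−0.385×1.020) = 0.6752; e^(−k_2 t) = e^(−1.78×1.020) = 0.1627.
D = 10.60 × (0.6752 − 0.1627) + 1.54 × 0.1627 = 5.431 + 0.2506 = 5.682 mg/L.
DO = C_s − D = 8.55 − 5.682 = 2.868 mg/L.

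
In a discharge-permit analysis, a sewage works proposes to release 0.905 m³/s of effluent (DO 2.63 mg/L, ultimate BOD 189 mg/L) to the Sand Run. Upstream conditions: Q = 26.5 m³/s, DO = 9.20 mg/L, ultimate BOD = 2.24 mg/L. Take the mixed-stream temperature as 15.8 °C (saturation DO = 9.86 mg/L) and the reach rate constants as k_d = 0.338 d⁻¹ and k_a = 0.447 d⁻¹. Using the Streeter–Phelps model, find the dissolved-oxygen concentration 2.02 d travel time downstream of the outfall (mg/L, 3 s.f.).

Mixed DO = (26.5×9.20 + 0.905×2.63)/(26.5+0.905) = 246.2/27.41 = 8.983 mg/L.
Mixed L₀ = (26.5×2.24 + 0.905×189)/(27.41) = 230.4/27.41 = 8.407 mg/L.
Initial deficit D₀ = C_s − DO₀ = 9.86 − 8.983 = 0.8770 mg/L.
D(2.02) = [0.338×8.407/(0.447−0.338)](e^(−0.338×2.02) − e^(−0.447×2.02)) + 0.8770 e^(−0.447×2.02)
= 26.07 × (0.5052 − 0.4054) + 0.8770 × 0.4054 = 2.959 mg/L.
DO = 9.86 − 2.959 = 6.901 mg/L.

DO ≈ 6.90 mg/L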